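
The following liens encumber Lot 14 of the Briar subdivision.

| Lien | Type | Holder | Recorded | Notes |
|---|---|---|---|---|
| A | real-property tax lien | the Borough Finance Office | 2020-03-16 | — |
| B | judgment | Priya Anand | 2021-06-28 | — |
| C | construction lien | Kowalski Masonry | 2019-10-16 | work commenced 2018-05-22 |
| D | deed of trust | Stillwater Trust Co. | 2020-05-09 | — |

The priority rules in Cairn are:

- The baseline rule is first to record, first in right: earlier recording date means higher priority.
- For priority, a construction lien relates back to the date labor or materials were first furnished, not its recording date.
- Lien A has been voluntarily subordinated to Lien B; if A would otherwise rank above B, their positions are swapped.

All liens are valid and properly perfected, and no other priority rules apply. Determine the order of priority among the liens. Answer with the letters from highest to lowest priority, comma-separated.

C, B, D, A

First, effective dates: C relates back to 2018-05-22 (work commenced).
By effective date, earliest first: C (2018-05-22), A (2020-03-16), D (2020-05-09), B (2021-06-28).
Because A would otherwise rank above B, the subordination swaps them.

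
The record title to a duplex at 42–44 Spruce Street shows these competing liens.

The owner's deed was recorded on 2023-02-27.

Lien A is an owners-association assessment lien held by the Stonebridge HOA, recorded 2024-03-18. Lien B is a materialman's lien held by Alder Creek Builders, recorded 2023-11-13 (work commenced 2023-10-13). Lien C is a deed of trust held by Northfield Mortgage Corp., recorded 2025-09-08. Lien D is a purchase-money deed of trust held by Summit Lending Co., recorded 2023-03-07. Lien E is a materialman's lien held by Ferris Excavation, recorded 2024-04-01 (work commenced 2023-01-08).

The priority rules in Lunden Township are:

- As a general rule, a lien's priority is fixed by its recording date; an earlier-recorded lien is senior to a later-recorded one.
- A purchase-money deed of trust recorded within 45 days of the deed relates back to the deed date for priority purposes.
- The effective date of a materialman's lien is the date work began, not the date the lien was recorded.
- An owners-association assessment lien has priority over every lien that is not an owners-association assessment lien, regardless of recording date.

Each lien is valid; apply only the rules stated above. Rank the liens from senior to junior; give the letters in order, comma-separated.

A, E, D, B, C

First, effective dates: B is treated as recorded 2023-10-13, the work-commencement date; D's effective date is the deed date, 2023-02-27; E is treated as recorded 2023-01-08, the work-commencement date.
A is an owners-association assessment lien and takes priority over every other lien.
Remaining liens by effective date: E (2023-01-08), D (2023-02-27), B (2023-10-13), C (2025-09-08).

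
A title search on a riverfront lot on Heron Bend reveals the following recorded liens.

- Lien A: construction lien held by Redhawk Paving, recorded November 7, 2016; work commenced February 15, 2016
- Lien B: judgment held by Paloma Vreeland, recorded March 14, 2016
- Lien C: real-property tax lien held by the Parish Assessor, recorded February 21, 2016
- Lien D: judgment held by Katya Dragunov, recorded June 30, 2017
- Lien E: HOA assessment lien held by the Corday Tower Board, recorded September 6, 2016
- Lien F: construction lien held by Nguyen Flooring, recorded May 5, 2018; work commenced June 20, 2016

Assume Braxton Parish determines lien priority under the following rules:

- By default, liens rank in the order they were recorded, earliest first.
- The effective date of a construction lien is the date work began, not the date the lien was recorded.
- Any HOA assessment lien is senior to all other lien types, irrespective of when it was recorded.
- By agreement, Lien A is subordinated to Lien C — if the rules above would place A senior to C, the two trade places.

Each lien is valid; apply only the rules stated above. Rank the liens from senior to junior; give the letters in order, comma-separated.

E, C, A, B, F, D

Effective dates after the stated exceptions: A relates back to February 15, 2016 (work commenced); F is treated as recorded June 20, 2016, the work-commencement date.
As an HOA assessment lien, E is senior to every other lien.
Remaining liens by effective date: A (February 15, 2016), C (February 21, 2016), B (March 14, 2016), F (June 20, 2016), D (June 30, 2017).
The subordination applies — A was senior to C — so A and C swap.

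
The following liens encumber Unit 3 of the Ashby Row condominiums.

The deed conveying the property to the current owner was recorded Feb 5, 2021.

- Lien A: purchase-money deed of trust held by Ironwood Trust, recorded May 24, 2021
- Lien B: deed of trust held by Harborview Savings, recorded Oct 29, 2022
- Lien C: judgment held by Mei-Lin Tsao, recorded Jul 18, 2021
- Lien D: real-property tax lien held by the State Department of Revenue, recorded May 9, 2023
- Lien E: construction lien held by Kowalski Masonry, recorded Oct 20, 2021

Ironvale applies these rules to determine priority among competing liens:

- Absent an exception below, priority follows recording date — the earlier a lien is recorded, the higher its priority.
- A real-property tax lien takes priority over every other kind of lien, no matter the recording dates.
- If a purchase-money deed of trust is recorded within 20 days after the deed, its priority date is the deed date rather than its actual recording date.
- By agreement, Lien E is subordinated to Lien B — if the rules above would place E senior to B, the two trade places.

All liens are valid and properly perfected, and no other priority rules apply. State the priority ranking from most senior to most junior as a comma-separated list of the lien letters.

Adjusting effective dates: A missed the 20-day window (108 days after the deed), so its recording date stands.
D is a real-property tax lien and takes priority over every other lien.
Ordering the rest by effective date: A (May 24, 2021), C (Jul 18, 2021), E (Oct 20, 2021), B (Oct 29, 2022).
Because E would otherwise rank above B, the subordination swaps them.

D, A, C, B, E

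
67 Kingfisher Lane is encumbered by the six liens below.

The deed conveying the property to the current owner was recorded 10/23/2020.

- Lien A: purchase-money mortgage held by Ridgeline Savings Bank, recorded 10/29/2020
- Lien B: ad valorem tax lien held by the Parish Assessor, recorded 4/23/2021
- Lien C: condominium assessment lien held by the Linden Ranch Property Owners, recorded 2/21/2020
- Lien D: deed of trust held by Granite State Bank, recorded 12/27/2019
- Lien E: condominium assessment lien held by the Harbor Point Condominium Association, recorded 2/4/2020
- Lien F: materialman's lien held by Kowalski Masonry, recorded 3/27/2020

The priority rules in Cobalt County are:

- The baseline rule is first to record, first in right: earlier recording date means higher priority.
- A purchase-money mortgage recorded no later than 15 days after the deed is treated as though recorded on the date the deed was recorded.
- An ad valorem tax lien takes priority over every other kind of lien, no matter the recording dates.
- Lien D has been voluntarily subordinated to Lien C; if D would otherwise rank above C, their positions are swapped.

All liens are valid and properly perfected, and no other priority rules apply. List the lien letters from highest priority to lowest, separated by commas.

B, C, E, D, F, A

Effective dates after the stated exceptions: A's effective date is the deed date, 10/23/2020.
B, as an ad valorem tax lien, has superpriority and ranks first.
The other liens, earliest effective date first: D (12/27/2019), E (2/4/2020), C (2/21/2020), F (3/27/2020), A (10/23/2020).
Because D would otherwise rank above C, the subordination swaps them.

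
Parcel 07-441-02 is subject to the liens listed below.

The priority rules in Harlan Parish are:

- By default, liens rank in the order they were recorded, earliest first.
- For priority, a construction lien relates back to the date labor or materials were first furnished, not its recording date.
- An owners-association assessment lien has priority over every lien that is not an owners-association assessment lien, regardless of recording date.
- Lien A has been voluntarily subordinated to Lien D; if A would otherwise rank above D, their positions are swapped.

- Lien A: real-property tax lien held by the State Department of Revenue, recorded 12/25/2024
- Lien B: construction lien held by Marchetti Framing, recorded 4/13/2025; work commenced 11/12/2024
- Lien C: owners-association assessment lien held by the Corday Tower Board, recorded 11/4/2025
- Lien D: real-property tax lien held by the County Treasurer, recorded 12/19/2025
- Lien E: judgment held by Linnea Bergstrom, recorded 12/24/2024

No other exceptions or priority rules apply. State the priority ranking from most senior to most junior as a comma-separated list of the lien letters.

Adjusting effective dates: B's effective date is 11/12/2024, when work began.
C is an owners-association assessment lien and takes priority over every other lien.
Ordering the rest by effective date: B (11/12/2024), E (12/24/2024), A (12/25/2024), D (12/19/2025).
The subordination applies — A was senior to D — so A and D swap.

C, B, E, D, A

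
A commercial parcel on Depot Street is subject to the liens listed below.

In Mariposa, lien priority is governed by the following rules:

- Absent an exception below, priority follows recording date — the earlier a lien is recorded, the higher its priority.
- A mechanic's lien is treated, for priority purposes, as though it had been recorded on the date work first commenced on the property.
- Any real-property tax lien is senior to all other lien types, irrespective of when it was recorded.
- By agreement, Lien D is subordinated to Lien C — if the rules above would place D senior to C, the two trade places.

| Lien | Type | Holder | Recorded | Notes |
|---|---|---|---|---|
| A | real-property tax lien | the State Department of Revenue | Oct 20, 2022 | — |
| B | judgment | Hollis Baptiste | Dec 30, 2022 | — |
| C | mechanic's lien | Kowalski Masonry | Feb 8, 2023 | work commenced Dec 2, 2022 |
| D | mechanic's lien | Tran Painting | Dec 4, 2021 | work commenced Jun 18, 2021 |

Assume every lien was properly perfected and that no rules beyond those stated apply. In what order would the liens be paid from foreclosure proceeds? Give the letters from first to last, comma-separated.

Effective dates after the stated exceptions: C relates back to Dec 2, 2022 (work commenced); D relates back to Jun 18, 2021 (work commenced).
A is a real-property tax lien and takes priority over every other lien.
Ordering the rest by effective date: D (Jun 18, 2021), C (Dec 2, 2022), B (Dec 30, 2022).
D would otherwise be senior to C, so under the subordination agreement D and C exchange positions.

A, C, D, B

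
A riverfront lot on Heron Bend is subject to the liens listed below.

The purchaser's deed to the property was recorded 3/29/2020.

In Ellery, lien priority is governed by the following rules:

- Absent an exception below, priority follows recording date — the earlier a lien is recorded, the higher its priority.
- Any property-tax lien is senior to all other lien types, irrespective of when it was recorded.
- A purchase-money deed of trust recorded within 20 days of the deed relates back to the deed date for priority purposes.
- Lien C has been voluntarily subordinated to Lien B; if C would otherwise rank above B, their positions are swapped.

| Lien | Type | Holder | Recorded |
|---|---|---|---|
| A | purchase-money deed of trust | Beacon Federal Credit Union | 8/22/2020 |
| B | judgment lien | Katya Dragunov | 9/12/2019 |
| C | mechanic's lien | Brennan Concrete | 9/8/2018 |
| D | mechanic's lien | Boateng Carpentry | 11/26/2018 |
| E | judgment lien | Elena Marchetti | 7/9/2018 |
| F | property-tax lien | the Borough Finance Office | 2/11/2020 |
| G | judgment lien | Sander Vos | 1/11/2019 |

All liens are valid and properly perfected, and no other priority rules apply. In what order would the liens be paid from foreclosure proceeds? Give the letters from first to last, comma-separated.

F, E, B, D, G, C, A

First, effective dates: A was recorded 146 days after the deed, outside the 20-day window, so it keeps its recording date.
F, as a property-tax lien, has superpriority and ranks first.
Remaining liens by effective date: E (7/9/2018), C (9/8/2018), D (11/26/2018), G (1/11/2019), B (9/12/2019), A (8/22/2020).
The subordination applies — C was senior to B — so C and B swap.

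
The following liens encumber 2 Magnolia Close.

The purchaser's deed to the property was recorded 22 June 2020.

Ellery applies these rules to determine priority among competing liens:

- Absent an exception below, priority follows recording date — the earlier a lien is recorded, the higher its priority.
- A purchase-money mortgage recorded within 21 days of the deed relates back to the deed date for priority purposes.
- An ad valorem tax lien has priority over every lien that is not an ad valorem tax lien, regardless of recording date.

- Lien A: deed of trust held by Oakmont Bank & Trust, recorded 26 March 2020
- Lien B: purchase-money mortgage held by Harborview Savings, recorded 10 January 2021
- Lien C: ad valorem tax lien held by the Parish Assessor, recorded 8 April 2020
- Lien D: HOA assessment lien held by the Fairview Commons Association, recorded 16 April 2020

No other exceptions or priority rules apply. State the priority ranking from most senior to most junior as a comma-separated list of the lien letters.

Adjusting effective dates: B was recorded 202 days after the deed, outside the 21-day window, so it keeps its recording date.
C is an ad valorem tax lien and takes priority over every other lien.
Ordering the rest by effective date: A (26 March 2020), D (16 April 2020), B (10 January 2021).

C, A, D, B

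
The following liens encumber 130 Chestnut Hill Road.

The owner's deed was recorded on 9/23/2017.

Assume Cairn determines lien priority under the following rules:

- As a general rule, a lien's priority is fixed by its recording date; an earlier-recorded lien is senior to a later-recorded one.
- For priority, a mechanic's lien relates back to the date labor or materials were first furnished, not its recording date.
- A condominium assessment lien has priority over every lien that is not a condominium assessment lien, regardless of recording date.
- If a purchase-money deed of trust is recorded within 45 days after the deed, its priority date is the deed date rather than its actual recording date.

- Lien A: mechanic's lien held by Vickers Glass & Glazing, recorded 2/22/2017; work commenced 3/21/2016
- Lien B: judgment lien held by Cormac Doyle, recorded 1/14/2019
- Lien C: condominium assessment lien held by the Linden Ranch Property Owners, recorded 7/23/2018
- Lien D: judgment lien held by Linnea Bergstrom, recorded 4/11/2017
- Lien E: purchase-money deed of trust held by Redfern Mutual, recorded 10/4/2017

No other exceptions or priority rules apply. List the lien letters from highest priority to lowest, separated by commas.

Effective dates after the stated exceptions: A's effective date is 3/21/2016, when work began; E was recorded within the 45-day window, so its effective date is the deed date 9/23/2017.
As a condominium assessment lien, C is senior to every other lien.
Among the remaining liens, by effective date: A (3/21/2016), D (4/11/2017), E (9/23/2017), B (1/14/2019).

C, A, D, E, B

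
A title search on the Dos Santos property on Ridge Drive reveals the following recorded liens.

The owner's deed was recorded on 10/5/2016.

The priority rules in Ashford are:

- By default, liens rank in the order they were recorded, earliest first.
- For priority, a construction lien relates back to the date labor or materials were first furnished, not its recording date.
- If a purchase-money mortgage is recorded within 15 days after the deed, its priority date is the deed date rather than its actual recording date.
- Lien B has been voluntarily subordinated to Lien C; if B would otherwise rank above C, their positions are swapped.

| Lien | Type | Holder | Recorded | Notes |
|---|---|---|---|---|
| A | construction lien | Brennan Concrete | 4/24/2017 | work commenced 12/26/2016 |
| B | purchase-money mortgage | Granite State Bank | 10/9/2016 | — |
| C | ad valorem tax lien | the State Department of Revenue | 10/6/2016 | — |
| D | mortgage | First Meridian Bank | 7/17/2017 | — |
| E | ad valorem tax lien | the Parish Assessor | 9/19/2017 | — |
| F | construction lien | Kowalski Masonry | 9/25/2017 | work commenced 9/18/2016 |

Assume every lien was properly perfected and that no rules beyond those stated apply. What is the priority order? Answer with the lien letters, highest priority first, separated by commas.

Effective dates after the stated exceptions: A is treated as recorded 12/26/2016, the work-commencement date; B's effective date is the deed date, 10/5/2016; F's effective date is 9/18/2016, when work began.
By effective date: F (9/18/2016), B (10/5/2016), C (10/6/2016), A (12/26/2016), D (7/17/2017), E (9/19/2017).
Because B would otherwise rank above C, the subordination swaps them.

F, C, B, A, D, E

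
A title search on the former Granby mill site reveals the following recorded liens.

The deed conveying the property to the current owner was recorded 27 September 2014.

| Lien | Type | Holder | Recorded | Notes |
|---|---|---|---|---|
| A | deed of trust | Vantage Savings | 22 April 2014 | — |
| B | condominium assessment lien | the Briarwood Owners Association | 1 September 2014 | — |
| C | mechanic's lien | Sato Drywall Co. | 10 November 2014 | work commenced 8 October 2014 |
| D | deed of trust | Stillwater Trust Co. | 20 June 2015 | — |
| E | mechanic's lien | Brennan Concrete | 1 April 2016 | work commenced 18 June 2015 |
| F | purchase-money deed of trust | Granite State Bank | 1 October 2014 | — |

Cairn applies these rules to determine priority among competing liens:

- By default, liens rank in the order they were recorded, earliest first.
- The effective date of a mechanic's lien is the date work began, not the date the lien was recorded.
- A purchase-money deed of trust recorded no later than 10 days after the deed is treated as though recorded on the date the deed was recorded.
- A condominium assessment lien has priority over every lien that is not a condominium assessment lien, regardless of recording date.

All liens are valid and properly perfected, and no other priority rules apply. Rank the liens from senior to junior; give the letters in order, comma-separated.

Effective dates after the stated exceptions: C relates back to 8 October 2014 (work commenced); E is treated as recorded 18 June 2015, the work-commencement date; F relates back to the deed date 27 September 2014.
B, as a condominium assessment lien, has superpriority and ranks first.
Remaining liens by effective date: A (22 April 2014), F (27 September 2014), C (8 October 2014), E (18 June 2015), D (20 June 2015).

B, A, F, C, E, D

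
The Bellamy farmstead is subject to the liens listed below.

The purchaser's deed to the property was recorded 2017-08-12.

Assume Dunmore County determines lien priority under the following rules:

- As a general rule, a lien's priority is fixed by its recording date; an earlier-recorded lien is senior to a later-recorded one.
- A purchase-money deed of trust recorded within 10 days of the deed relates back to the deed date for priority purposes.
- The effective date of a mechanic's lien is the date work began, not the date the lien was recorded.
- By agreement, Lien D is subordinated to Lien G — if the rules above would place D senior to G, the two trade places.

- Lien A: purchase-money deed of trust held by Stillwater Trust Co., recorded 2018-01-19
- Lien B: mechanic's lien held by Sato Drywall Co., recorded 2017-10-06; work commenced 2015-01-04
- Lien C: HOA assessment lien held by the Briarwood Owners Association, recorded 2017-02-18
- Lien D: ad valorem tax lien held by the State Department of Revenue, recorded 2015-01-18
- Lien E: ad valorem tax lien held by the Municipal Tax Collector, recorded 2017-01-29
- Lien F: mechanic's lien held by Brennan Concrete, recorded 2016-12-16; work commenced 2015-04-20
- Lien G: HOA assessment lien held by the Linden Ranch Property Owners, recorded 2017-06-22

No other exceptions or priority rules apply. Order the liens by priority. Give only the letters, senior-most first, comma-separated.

Effective dates after the stated exceptions: A missed the 10-day window (160 days after the deed), so its recording date stands; B is treated as recorded 2015-01-04, the work-commencement date; F's effective date is 2015-04-20, when work began.
Sorted by effective date: B (2015-01-04), D (2015-01-18), F (2015-04-20), E (2017-01-29), C (2017-02-18), G (2017-06-22), A (2018-01-19).
Because D would otherwise rank above G, the subordination swaps them.

B, G, F, E, C, D, A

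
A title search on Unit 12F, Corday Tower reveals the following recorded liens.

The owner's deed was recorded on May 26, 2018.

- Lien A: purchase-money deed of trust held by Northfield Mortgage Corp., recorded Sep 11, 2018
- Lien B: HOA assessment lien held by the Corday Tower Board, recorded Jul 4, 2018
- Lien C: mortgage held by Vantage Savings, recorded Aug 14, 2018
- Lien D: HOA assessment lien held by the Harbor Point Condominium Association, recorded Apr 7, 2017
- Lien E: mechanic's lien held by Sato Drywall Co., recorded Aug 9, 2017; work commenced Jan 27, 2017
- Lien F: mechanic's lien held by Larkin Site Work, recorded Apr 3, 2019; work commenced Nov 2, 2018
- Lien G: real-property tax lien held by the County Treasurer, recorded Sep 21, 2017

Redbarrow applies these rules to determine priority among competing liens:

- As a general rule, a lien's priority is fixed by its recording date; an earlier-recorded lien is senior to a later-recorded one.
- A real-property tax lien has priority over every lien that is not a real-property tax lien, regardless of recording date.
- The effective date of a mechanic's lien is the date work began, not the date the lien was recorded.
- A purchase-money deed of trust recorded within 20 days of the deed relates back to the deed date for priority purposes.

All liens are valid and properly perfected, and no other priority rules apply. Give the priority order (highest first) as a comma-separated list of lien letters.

Effective dates after the stated exceptions: A missed the 20-day window (108 days after the deed), so its recording date stands; E relates back to Jan 27, 2017 (work commenced); F is treated as recorded Nov 2, 2018, the work-commencement date.
G, as a real-property tax lien, has superpriority and ranks first.
Remaining liens by effective date: E (Jan 27, 2017), D (Apr 7, 2017), B (Jul 4, 2018), C (Aug 14, 2018), A (Sep 11, 2018), F (Nov 2, 2018).

G, E, D, B, C, A, F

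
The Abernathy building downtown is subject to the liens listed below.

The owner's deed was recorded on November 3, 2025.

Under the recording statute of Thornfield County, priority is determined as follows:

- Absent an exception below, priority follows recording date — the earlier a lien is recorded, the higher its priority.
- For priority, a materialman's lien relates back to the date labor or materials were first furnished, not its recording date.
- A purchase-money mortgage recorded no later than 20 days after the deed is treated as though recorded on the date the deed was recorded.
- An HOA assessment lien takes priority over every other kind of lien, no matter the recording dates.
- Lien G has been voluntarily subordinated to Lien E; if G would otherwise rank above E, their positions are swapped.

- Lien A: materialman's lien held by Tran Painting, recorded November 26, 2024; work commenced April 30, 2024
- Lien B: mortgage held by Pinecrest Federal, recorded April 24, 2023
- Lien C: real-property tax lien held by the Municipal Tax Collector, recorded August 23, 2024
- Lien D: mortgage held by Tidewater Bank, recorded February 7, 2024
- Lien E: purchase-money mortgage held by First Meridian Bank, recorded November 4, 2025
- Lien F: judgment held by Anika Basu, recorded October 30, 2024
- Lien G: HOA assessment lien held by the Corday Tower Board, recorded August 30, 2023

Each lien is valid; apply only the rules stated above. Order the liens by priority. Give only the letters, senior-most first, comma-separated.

E, B, D, A, C, F, G

First, effective dates: A is treated as recorded April 30, 2024, the work-commencement date; E was recorded within the 20-day window, so its effective date is the deed date November 3, 2025.
G is an HOA assessment lien, so it outranks all other liens regardless of date.
Remaining liens by effective date: B (April 24, 2023), D (February 7, 2024), A (April 30, 2024), C (August 23, 2024), F (October 30, 2024), E (November 3, 2025).
The subordination applies — G was senior to E — so G and E swap.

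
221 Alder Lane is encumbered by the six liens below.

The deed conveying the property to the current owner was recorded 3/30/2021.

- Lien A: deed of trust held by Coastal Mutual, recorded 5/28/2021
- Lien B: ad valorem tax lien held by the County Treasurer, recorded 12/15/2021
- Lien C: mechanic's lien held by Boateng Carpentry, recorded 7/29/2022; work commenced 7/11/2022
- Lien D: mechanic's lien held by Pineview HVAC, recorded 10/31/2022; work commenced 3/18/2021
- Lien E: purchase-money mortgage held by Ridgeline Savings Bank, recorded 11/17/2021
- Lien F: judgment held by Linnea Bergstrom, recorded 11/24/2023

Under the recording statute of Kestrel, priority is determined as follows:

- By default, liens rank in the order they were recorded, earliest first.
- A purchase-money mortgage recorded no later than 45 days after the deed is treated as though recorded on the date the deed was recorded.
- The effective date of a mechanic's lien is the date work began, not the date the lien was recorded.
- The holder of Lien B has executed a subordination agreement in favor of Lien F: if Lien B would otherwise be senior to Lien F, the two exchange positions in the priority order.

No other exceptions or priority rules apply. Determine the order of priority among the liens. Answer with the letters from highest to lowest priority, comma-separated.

D, A, E, F, C, B

First, effective dates: C's effective date is 7/11/2022, when work began; D's effective date is 3/18/2021, when work began; E was recorded 232 days after the deed — beyond 45 days — so no relation-back applies.
Sorted by effective date: D (3/18/2021), A (5/28/2021), E (11/17/2021), B (12/15/2021), C (7/11/2022), F (11/24/2023).
B would otherwise be senior to F, so under the subordination agreement B and F exchange positions.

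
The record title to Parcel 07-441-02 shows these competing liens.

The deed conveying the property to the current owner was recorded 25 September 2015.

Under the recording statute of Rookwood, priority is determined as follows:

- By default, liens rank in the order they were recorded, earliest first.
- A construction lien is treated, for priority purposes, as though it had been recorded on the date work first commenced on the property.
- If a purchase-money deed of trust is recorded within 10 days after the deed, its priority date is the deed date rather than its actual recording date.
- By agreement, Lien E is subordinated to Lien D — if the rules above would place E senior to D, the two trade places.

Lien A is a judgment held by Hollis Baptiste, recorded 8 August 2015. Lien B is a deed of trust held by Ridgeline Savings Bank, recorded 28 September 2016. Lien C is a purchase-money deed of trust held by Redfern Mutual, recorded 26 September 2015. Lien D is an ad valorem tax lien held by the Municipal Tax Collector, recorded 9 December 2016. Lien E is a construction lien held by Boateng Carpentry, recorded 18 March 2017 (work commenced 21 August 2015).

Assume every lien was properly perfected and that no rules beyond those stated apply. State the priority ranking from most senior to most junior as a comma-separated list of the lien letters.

Effective dates: C relates back to the deed date 25 September 2015; E is treated as recorded 21 August 2015, the work-commencement date.
Sorted by effective date: A (8 August 2015), E (21 August 2015), C (25 September 2015), B (28 September 2016), D (9 December 2016).
E is senior to D before the subordination, so the two trade places.

A, D, C, B, E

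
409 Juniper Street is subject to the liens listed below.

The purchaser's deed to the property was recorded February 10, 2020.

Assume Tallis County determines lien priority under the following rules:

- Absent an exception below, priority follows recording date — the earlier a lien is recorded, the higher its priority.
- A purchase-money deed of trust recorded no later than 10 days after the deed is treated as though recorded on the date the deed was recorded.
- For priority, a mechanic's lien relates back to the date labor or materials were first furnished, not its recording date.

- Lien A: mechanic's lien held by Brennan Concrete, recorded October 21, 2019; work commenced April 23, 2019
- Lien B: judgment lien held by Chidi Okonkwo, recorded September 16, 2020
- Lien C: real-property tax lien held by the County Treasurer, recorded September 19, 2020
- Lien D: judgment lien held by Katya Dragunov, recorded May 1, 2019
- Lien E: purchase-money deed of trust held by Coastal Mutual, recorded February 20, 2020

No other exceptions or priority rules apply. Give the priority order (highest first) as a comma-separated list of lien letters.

A, D, E, B, C

Effective dates after the stated exceptions: A's effective date is April 23, 2019, when work began; E was recorded within the 10-day window, so its effective date is the deed date February 10, 2020.
By effective date: A (April 23, 2019), D (May 1, 2019), E (February 10, 2020), B (September 16, 2020), C (September 19, 2020).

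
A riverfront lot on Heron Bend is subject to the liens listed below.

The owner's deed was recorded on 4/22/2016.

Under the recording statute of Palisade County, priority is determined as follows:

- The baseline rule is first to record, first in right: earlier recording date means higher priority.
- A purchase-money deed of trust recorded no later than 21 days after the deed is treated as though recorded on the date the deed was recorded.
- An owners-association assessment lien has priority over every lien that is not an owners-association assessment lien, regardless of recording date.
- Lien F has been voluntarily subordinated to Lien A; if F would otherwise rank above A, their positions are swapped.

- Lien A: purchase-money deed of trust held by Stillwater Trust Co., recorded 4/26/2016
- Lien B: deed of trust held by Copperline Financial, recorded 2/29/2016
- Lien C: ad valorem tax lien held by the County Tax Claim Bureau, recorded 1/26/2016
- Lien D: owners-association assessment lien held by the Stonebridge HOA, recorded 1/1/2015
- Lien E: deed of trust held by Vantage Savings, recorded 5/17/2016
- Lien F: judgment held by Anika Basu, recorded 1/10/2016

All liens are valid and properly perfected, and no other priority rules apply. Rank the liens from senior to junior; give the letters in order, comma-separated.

Effective dates after the stated exceptions: A's effective date is the deed date, 4/22/2016.
As an owners-association assessment lien, D is senior to every other lien.
Remaining liens by effective date: F (1/10/2016), C (1/26/2016), B (2/29/2016), A (4/22/2016), E (5/17/2016).
The subordination applies — F was senior to A — so F and A swap.

D, A, C, B, F, E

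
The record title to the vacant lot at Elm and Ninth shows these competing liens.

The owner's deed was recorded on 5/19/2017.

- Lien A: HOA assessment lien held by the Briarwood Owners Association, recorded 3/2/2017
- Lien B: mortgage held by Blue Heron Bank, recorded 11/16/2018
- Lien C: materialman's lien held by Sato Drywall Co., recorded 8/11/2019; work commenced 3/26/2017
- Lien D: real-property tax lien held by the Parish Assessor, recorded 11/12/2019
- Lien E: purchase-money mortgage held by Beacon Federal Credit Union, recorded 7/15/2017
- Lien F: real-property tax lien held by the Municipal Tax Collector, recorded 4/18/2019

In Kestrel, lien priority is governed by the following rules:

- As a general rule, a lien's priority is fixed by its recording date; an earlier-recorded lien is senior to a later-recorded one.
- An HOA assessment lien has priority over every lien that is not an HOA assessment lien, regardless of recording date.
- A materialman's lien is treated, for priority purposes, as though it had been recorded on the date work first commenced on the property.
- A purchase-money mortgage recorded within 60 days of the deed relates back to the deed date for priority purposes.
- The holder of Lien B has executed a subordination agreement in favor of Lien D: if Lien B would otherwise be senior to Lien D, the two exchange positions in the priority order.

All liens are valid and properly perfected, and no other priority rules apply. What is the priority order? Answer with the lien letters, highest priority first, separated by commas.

A, C, E, D, F, B

Effective dates: C is treated as recorded 3/26/2017, the work-commencement date; E relates back to the deed date 5/19/2017.
A is an HOA assessment lien, so it outranks all other liens regardless of date.
Remaining liens by effective date: C (3/26/2017), E (5/19/2017), B (11/16/2018), F (4/18/2019), D (11/12/2019).
B would otherwise be senior to D, so under the subordination agreement B and D exchange positions.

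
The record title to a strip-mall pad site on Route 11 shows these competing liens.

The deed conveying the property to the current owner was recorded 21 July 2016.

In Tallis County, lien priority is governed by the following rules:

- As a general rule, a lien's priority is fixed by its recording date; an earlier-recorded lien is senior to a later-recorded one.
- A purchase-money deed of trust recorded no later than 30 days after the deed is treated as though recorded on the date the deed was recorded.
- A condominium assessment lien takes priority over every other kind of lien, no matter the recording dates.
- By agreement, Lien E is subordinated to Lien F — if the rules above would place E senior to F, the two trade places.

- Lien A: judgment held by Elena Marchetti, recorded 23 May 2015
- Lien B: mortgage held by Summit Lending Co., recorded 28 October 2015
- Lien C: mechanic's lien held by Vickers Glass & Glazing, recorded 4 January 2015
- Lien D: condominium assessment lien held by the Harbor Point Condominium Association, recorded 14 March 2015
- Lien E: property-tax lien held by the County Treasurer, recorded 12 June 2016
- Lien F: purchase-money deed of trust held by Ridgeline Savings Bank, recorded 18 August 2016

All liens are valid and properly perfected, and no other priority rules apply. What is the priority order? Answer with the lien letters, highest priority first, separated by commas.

Effective dates after the stated exceptions: F relates back to the deed date 21 July 2016.
As a condominium assessment lien, D is senior to every other lien.
The other liens, earliest effective date first: C (4 January 2015), A (23 May 2015), B (28 October 2015), E (12 June 2016), F (21 July 2016).
The subordination applies — E was senior to F — so E and F swap.

D, C, A, B, F, E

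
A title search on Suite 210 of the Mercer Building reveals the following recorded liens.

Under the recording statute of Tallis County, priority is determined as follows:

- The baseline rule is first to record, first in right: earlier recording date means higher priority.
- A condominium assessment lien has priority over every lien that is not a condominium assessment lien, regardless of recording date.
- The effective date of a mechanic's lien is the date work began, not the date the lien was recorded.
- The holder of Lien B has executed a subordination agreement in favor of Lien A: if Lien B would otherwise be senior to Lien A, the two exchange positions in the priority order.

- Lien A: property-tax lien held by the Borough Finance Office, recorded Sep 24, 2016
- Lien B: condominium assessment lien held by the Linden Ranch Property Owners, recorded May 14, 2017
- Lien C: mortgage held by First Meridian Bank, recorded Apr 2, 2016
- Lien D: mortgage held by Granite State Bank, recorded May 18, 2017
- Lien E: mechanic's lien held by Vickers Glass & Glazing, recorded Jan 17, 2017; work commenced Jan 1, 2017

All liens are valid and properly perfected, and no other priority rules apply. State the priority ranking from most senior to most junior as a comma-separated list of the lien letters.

Effective dates after the stated exceptions: E's effective date is Jan 1, 2017, when work began.
B, as a condominium assessment lien, has superpriority and ranks first.
Among the remaining liens, by effective date: C (Apr 2, 2016), A (Sep 24, 2016), E (Jan 1, 2017), D (May 18, 2017).
Because B would otherwise rank above A, the subordination swaps them.

A, C, B, E, D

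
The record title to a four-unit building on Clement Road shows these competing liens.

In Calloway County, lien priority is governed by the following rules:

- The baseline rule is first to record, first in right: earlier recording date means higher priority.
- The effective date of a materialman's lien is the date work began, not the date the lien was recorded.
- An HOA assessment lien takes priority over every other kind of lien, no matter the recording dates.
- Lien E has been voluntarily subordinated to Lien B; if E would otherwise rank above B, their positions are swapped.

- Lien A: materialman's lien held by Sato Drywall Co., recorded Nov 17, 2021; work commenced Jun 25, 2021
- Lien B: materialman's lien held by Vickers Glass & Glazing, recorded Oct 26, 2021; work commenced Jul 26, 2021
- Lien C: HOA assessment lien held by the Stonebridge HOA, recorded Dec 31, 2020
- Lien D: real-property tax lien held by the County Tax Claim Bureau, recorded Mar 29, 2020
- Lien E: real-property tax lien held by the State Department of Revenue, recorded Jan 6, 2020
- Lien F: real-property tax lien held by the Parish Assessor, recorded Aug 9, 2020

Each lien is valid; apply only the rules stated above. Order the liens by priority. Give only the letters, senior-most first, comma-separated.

Adjusting effective dates: A relates back to Jun 25, 2021 (work commenced); B relates back to Jul 26, 2021 (work commenced).
As an HOA assessment lien, C is senior to every other lien.
Ordering the rest by effective date: E (Jan 6, 2020), D (Mar 29, 2020), F (Aug 9, 2020), A (Jun 25, 2021), B (Jul 26, 2021).
E is senior to B before the subordination, so the two trade places.

C, B, D, F, A, E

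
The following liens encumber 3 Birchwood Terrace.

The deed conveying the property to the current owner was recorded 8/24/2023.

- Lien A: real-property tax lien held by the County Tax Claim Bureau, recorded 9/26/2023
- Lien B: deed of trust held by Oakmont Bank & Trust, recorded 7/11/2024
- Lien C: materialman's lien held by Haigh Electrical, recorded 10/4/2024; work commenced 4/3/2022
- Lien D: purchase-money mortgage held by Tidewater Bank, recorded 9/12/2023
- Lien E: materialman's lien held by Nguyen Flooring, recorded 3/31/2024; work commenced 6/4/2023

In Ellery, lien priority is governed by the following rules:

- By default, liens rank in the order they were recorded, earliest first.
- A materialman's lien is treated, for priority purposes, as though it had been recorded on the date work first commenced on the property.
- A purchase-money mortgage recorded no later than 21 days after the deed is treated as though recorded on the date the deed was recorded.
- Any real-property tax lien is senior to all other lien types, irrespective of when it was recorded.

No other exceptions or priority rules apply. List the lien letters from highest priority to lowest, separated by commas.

First, effective dates: C relates back to 4/3/2022 (work commenced); D's effective date is the deed date, 8/24/2023; E is treated as recorded 6/4/2023, the work-commencement date.
A is a real-property tax lien and takes priority over every other lien.
Remaining liens by effective date: C (4/3/2022), E (6/4/2023), D (8/24/2023), B (7/11/2024).

A, C, E, D, B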